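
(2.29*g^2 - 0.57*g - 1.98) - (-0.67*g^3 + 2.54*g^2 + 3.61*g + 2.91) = 0.67*g^3 - 0.25*g^2 - 4.18*g - 4.89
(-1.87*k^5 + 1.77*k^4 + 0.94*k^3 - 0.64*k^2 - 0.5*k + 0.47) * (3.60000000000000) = -6.732*k^5 + 6.372*k^4 + 3.384*k^3 - 2.304*k^2 - 1.8*k + 1.692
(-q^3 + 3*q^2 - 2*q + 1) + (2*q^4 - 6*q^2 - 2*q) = 2*q^4 - q^3 - 3*q^2 - 4*q + 1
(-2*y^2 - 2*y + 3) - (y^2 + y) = -3*y^2 - 3*y + 3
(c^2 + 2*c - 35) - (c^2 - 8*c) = 10*c - 35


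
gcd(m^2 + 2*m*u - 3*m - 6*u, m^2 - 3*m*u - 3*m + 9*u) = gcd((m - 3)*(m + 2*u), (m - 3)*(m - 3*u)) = m - 3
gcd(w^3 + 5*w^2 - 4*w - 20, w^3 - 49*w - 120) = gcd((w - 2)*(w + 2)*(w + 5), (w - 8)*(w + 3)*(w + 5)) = w + 5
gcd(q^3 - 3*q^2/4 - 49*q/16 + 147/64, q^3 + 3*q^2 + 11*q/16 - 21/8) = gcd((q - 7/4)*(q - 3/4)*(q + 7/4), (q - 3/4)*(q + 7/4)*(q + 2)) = q^2 + q - 21/16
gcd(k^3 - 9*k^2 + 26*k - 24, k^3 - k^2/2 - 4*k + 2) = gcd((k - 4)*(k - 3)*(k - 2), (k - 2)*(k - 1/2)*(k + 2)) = k - 2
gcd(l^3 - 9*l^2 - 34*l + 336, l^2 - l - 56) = l - 8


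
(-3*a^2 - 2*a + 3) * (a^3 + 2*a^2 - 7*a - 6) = -3*a^5 - 8*a^4 + 20*a^3 + 38*a^2 - 9*a - 18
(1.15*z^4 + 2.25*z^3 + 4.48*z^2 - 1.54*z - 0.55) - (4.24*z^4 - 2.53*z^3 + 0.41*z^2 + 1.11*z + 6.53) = -3.09*z^4 + 4.78*z^3 + 4.07*z^2 - 2.65*z - 7.08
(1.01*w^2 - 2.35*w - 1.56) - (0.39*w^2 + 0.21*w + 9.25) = 0.62*w^2 - 2.56*w - 10.81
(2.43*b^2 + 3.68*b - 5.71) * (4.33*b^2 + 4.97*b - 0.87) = 10.5219*b^4 + 28.0115*b^3 - 8.5488*b^2 - 31.5803*b + 4.9677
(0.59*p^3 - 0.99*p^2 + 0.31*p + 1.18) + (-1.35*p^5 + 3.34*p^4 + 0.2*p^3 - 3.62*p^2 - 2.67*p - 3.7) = -1.35*p^5 + 3.34*p^4 + 0.79*p^3 - 4.61*p^2 - 2.36*p - 2.52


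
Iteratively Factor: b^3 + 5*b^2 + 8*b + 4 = (b + 1)*(b^2 + 4*b + 4) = (b + 1)*(b + 2)*(b + 2)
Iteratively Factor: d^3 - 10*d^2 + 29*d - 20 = (d - 5)*(d^2 - 5*d + 4) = (d - 5)*(d - 1)*(d - 4)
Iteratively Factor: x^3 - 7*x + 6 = (x - 2)*(x^2 + 2*x - 3) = (x - 2)*(x - 1)*(x + 3)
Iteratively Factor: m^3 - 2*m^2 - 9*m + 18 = (m + 3)*(m^2 - 5*m + 6) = (m - 3)*(m + 3)*(m - 2)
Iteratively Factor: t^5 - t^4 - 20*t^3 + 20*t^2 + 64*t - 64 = (t - 2)*(t^4 + t^3 - 18*t^2 - 16*t + 32) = (t - 4)*(t - 2)*(t^3 + 5*t^2 + 2*t - 8) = (t - 4)*(t - 2)*(t + 2)*(t^2 + 3*t - 4) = (t - 4)*(t - 2)*(t + 2)*(t + 4)*(t - 1)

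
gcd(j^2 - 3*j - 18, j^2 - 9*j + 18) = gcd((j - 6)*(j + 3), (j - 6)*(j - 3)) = j - 6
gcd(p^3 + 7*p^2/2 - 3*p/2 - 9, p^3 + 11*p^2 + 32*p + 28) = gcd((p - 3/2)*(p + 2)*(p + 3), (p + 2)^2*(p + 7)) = p + 2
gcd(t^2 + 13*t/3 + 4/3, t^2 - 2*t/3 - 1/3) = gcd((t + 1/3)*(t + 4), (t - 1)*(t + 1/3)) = t + 1/3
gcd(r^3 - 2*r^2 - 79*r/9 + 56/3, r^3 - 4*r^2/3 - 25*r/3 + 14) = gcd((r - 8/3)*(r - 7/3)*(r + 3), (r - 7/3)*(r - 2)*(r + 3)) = r^2 + 2*r/3 - 7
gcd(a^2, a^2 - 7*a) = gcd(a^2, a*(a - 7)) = a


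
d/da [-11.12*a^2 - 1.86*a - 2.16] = -22.24*a - 1.86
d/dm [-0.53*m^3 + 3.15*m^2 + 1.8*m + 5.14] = -1.59*m^2 + 6.3*m + 1.8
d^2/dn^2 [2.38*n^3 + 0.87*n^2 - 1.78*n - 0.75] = 14.28*n + 1.74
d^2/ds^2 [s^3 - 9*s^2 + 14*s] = 6*s - 18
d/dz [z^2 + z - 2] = 2*z + 1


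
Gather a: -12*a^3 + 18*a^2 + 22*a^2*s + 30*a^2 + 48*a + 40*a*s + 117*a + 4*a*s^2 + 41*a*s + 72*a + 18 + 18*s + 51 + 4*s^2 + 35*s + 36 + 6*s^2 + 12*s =-12*a^3 + a^2*(22*s + 48) + a*(4*s^2 + 81*s + 237) + 10*s^2 + 65*s + 105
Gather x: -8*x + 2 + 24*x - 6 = 16*x - 4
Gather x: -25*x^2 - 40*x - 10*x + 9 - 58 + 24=-25*x^2 - 50*x - 25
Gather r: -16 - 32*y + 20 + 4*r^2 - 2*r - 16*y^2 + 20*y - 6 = 4*r^2 - 2*r - 16*y^2 - 12*y - 2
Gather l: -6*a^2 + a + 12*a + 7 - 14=-6*a^2 + 13*a - 7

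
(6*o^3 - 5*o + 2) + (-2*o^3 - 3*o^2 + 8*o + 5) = 4*o^3 - 3*o^2 + 3*o + 7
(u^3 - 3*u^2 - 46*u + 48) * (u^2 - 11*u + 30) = u^5 - 14*u^4 + 17*u^3 + 464*u^2 - 1908*u + 1440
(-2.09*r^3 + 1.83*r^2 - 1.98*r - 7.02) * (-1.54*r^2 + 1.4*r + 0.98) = 3.2186*r^5 - 5.7442*r^4 + 3.563*r^3 + 9.8322*r^2 - 11.7684*r - 6.8796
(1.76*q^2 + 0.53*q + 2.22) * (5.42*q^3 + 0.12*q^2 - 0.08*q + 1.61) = 9.5392*q^5 + 3.0838*q^4 + 11.9552*q^3 + 3.0576*q^2 + 0.6757*q + 3.5742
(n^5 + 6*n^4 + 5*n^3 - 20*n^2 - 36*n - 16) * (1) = n^5 + 6*n^4 + 5*n^3 - 20*n^2 - 36*n - 16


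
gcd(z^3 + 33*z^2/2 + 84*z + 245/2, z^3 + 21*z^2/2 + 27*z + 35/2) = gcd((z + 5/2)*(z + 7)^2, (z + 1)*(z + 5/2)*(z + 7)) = z^2 + 19*z/2 + 35/2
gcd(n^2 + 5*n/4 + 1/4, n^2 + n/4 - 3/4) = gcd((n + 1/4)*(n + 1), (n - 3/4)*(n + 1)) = n + 1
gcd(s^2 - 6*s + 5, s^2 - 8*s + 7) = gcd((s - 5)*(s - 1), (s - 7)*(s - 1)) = s - 1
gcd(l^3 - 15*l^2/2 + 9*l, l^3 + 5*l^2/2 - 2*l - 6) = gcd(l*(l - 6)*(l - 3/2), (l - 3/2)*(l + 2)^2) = l - 3/2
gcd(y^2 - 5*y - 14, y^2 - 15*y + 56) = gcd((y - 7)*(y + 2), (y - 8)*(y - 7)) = y - 7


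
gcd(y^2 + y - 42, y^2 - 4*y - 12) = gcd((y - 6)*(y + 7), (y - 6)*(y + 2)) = y - 6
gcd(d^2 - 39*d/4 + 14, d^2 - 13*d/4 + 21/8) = d - 7/4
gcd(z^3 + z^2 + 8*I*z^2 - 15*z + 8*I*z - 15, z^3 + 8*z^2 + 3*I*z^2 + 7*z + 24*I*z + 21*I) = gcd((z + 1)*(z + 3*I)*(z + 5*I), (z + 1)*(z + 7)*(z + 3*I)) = z^2 + z*(1 + 3*I) + 3*I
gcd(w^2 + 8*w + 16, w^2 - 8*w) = 1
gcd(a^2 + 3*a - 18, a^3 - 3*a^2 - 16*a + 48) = a - 3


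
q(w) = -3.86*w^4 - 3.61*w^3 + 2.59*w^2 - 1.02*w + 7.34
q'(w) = -15.44*w^3 - 10.83*w^2 + 5.18*w - 1.02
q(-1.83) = -3.29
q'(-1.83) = 47.86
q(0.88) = 3.67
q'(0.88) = -15.37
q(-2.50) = -68.30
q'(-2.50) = 159.59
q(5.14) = -3113.96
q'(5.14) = -2357.22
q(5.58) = -4287.09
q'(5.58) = -2991.89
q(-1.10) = 10.75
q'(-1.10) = 0.73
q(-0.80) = 10.08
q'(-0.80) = -4.19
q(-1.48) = 7.71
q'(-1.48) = 17.64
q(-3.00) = -181.48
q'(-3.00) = 302.85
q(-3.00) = -181.48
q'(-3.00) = 302.85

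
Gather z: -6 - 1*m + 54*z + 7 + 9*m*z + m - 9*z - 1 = z*(9*m + 45)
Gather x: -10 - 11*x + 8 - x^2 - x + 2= -x^2 - 12*x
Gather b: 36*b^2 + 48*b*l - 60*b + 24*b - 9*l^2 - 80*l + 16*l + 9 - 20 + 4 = 36*b^2 + b*(48*l - 36) - 9*l^2 - 64*l - 7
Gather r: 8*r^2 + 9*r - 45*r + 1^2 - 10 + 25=8*r^2 - 36*r + 16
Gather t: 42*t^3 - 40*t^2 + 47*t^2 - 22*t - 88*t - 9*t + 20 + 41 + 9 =42*t^3 + 7*t^2 - 119*t + 70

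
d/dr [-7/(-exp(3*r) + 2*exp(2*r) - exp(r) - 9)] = (-21*exp(2*r) + 28*exp(r) - 7)*exp(r)/(exp(3*r) - 2*exp(2*r) + exp(r) + 9)^2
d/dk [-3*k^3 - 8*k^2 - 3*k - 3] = -9*k^2 - 16*k - 3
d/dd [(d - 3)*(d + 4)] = 2*d + 1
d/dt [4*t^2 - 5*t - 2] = 8*t - 5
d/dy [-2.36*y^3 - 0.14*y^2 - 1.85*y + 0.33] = -7.08*y^2 - 0.28*y - 1.85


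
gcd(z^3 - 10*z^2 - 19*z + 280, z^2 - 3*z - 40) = z^2 - 3*z - 40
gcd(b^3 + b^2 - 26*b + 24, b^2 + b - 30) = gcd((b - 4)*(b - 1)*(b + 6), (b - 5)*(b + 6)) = b + 6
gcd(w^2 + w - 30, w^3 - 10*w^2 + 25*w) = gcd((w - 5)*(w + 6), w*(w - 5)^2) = w - 5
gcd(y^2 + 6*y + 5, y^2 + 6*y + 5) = y^2 + 6*y + 5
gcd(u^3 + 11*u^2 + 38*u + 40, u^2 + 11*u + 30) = u + 5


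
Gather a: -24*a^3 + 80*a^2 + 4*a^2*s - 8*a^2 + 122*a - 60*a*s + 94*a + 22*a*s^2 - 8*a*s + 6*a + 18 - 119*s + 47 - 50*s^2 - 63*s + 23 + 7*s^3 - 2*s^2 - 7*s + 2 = -24*a^3 + a^2*(4*s + 72) + a*(22*s^2 - 68*s + 222) + 7*s^3 - 52*s^2 - 189*s + 90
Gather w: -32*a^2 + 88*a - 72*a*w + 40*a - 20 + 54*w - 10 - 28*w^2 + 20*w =-32*a^2 + 128*a - 28*w^2 + w*(74 - 72*a) - 30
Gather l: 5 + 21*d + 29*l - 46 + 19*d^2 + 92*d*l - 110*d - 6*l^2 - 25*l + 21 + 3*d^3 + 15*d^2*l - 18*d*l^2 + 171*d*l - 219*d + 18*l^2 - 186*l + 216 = 3*d^3 + 19*d^2 - 308*d + l^2*(12 - 18*d) + l*(15*d^2 + 263*d - 182) + 196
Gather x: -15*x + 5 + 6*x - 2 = 3 - 9*x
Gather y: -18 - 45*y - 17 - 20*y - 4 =-65*y - 39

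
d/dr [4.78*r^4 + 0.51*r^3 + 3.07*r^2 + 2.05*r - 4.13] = 19.12*r^3 + 1.53*r^2 + 6.14*r + 2.05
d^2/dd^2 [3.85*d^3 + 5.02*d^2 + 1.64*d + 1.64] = 23.1*d + 10.04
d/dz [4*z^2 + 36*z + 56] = 8*z + 36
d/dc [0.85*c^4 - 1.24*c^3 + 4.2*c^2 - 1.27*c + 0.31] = 3.4*c^3 - 3.72*c^2 + 8.4*c - 1.27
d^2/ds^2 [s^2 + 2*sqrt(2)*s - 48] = 2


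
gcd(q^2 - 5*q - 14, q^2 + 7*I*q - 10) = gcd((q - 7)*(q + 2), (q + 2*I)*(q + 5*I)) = 1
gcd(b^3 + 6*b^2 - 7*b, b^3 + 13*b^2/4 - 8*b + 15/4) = b - 1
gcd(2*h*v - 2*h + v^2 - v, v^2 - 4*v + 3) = v - 1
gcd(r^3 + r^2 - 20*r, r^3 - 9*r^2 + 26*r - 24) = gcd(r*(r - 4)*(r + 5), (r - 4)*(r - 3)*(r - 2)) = r - 4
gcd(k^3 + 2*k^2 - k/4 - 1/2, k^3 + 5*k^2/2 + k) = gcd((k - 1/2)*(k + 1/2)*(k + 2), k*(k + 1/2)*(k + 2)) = k^2 + 5*k/2 + 1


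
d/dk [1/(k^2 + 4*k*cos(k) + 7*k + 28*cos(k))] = (4*k*sin(k) - 2*k + 28*sin(k) - 4*cos(k) - 7)/((k + 7)^2*(k + 4*cos(k))^2)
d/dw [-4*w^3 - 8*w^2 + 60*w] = -12*w^2 - 16*w + 60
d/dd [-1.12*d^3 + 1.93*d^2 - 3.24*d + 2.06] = -3.36*d^2 + 3.86*d - 3.24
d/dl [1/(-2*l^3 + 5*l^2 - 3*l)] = (6*l^2 - 10*l + 3)/(l^2*(2*l^2 - 5*l + 3)^2)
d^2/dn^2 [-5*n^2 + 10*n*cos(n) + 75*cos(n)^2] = -10*n*cos(n) + 300*sin(n)^2 - 20*sin(n) - 160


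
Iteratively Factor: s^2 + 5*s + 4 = (s + 4)*(s + 1)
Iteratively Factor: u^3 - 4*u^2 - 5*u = (u - 5)*(u^2 + u) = (u - 5)*(u + 1)*(u)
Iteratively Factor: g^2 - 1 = (g + 1)*(g - 1)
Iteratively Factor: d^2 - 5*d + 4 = (d - 1)*(d - 4)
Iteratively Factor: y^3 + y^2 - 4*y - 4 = (y + 1)*(y^2 - 4) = (y + 1)*(y + 2)*(y - 2)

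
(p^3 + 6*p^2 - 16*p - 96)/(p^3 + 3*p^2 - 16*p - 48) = (p + 6)/(p + 3)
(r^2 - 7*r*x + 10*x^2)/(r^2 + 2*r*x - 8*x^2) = (r - 5*x)/(r + 4*x)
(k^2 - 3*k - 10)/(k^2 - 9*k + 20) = (k + 2)/(k - 4)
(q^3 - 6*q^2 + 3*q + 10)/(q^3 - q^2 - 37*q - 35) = (q^2 - 7*q + 10)/(q^2 - 2*q - 35)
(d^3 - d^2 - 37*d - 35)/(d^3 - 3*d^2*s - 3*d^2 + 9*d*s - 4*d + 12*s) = (-d^2 + 2*d + 35)/(-d^2 + 3*d*s + 4*d - 12*s)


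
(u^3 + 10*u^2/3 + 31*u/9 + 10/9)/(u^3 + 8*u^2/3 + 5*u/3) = (u + 2/3)/u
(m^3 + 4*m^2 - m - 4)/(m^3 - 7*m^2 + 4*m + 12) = (m^2 + 3*m - 4)/(m^2 - 8*m + 12)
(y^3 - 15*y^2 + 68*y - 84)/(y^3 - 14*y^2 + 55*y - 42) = (y - 2)/(y - 1)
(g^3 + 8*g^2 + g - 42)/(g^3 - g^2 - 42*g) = (-g^3 - 8*g^2 - g + 42)/(g*(-g^2 + g + 42))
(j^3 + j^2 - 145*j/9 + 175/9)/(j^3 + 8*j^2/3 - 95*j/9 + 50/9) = (3*j - 7)/(3*j - 2)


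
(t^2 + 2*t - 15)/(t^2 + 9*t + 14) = (t^2 + 2*t - 15)/(t^2 + 9*t + 14)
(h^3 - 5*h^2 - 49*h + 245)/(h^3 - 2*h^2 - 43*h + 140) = (h - 7)/(h - 4)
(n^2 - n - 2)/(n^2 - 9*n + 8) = (n^2 - n - 2)/(n^2 - 9*n + 8)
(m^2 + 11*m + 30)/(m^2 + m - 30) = (m + 5)/(m - 5)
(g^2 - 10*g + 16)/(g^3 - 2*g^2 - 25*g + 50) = (g - 8)/(g^2 - 25)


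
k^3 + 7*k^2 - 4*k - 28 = (k - 2)*(k + 2)*(k + 7)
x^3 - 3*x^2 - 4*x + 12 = (x - 3)*(x - 2)*(x + 2)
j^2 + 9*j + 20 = (j + 4)*(j + 5)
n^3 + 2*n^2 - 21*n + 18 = (n - 3)*(n - 1)*(n + 6)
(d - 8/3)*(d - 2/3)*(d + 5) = d^3 + 5*d^2/3 - 134*d/9 + 80/9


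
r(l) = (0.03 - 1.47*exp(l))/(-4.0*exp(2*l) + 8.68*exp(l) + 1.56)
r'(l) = (0.03 - 1.47*exp(l))*(8.0*exp(2*l) - 8.68*exp(l))/(-4.0*exp(2*l) + 8.68*exp(l) + 1.56)^2 - 1.47*exp(l)/(-4.0*exp(2*l) + 8.68*exp(l) + 1.56)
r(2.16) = 0.06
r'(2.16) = -0.08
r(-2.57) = -0.04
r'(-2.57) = -0.04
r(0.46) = -0.44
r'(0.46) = -0.96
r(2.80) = 0.03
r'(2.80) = -0.03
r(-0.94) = -0.13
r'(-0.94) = -0.07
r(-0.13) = -0.21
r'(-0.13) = -0.16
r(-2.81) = -0.03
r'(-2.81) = -0.04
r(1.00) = 0.90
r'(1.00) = -6.36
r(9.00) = 0.00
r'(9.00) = 0.00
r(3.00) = 0.02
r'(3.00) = -0.02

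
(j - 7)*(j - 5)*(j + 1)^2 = j^4 - 10*j^3 + 12*j^2 + 58*j + 35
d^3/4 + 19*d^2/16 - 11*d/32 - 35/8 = (d/4 + 1)*(d - 7/4)*(d + 5/2)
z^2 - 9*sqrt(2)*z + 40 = (z - 5*sqrt(2))*(z - 4*sqrt(2))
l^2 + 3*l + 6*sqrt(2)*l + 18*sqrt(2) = (l + 3)*(l + 6*sqrt(2))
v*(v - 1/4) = v^2 - v/4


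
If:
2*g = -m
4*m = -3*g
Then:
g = 0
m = 0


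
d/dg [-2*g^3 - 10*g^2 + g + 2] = -6*g^2 - 20*g + 1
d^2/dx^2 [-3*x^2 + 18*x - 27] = -6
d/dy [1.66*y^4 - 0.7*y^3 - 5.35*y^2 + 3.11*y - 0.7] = 6.64*y^3 - 2.1*y^2 - 10.7*y + 3.11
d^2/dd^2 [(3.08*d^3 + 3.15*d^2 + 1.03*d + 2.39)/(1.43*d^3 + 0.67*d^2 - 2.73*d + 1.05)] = (6.98097400000006*d^6 + 84.781554*d^5 + 82.85706*d^4 + 32.487996*d^3 - 134.37231*d^2 - 31.734234*d + 45.112872)/(2.924207*d^9 + 4.110249*d^8 - 14.82195*d^7 - 8.95148*d^6 + 34.33248*d^5 - 8.200206*d^4 - 27.140022*d^3 + 25.69266*d^2 - 9.029475*d + 1.157625)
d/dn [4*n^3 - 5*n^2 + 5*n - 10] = 12*n^2 - 10*n + 5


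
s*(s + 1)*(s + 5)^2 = s^4 + 11*s^3 + 35*s^2 + 25*s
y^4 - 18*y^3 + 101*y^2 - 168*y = y*(y - 8)*(y - 7)*(y - 3)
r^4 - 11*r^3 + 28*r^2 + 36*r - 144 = (r - 6)*(r - 4)*(r - 3)*(r + 2)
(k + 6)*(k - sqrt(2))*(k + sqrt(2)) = k^3 + 6*k^2 - 2*k - 12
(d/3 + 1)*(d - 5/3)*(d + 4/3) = d^3/3 + 8*d^2/9 - 29*d/27 - 20/9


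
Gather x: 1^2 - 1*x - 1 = -x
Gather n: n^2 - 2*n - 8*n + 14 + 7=n^2 - 10*n + 21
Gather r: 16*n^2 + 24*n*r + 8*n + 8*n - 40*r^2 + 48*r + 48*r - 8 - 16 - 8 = 16*n^2 + 16*n - 40*r^2 + r*(24*n + 96) - 32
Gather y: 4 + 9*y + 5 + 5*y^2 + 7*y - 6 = 5*y^2 + 16*y + 3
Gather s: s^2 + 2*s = s^2 + 2*s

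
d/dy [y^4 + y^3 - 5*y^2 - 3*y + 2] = 4*y^3 + 3*y^2 - 10*y - 3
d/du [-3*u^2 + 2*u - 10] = 2 - 6*u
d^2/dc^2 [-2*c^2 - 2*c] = -4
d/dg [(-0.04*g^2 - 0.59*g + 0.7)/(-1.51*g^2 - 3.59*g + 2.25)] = (-0.7473*g^2 + 1.934*g + 1.1855)/(2.2801*g^4 + 10.8418*g^3 + 6.0931*g^2 - 16.155*g + 5.0625)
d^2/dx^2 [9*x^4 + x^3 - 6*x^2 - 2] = 108*x^2 + 6*x - 12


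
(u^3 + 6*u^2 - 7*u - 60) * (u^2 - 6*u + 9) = u^5 - 34*u^3 + 36*u^2 + 297*u - 540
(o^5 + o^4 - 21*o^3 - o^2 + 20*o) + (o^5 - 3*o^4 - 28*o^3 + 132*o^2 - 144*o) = 2*o^5 - 2*o^4 - 49*o^3 + 131*o^2 - 124*o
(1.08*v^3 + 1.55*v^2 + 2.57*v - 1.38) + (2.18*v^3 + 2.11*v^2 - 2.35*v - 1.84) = 3.26*v^3 + 3.66*v^2 + 0.22*v - 3.22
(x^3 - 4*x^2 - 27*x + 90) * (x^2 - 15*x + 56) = x^5 - 19*x^4 + 89*x^3 + 271*x^2 - 2862*x + 5040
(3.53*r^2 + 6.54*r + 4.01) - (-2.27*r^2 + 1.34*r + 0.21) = 5.8*r^2 + 5.2*r + 3.8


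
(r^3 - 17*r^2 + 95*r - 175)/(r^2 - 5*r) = r - 12 + 35/r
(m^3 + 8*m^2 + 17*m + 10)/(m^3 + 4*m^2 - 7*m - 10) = (m + 2)/(m - 2)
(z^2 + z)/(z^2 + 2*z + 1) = z/(z + 1)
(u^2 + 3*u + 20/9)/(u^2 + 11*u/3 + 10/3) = (u + 4/3)/(u + 2)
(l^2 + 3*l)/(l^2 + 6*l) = (l + 3)/(l + 6)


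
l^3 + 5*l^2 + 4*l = l*(l + 1)*(l + 4)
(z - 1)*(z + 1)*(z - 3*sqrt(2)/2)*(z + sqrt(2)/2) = z^4 - sqrt(2)*z^3 - 5*z^2/2 + sqrt(2)*z + 3/2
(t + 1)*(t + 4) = t^2 + 5*t + 4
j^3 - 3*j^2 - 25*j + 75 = (j - 5)*(j - 3)*(j + 5)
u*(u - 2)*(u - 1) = u^3 - 3*u^2 + 2*u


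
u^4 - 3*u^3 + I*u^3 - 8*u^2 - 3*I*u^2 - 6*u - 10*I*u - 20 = (u - 5)*(u + 2)*(u - I)*(u + 2*I)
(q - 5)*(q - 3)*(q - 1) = q^3 - 9*q^2 + 23*q - 15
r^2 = r^2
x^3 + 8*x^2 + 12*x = x*(x + 2)*(x + 6)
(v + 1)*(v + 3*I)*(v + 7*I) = v^3 + v^2 + 10*I*v^2 - 21*v + 10*I*v - 21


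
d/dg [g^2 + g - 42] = 2*g + 1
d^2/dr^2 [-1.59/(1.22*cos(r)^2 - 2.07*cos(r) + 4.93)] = (9.466224*(1 - cos(r)^2)^2 - 12.046158*cos(r)^3 - 26.706753*cos(r)^2 + 40.318425*cos(r) - 3.965778)/(1.22*cos(r)^2 - 2.07*cos(r) + 4.93)^3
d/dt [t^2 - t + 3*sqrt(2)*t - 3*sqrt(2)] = 2*t - 1 + 3*sqrt(2)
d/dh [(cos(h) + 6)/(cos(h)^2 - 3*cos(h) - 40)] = (cos(h)^2 + 12*cos(h) + 22)*sin(h)/(sin(h)^2 + 3*cos(h) + 39)^2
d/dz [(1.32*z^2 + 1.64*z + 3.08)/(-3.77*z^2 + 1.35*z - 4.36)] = (7.9648*z^2 + 11.7128*z - 11.3084)/(14.2129*z^4 - 10.179*z^3 + 34.6969*z^2 - 11.772*z + 19.0096)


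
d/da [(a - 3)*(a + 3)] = 2*a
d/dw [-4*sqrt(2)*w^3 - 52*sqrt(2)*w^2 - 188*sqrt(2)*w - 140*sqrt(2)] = sqrt(2)*(-12*w^2 - 104*w - 188)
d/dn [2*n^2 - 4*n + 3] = 4*n - 4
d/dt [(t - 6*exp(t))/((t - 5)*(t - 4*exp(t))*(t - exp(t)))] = ((1 - 6*exp(t))*(t - 5)*(t - 4*exp(t))*(t - exp(t)) - (1 - exp(t))*(t - 5)*(t - 6*exp(t))*(t - 4*exp(t)) + (-t + 6*exp(t))*(t - 4*exp(t))*(t - exp(t)) + (t - 5)*(t - 6*exp(t))*(t - exp(t))*(4*exp(t) - 1))/((t - 5)^2*(t - 4*exp(t))^2*(t - exp(t))^2)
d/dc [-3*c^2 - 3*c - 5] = -6*c - 3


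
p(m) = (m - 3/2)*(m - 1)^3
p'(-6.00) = -1445.50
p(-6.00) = 2572.50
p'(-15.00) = -16768.00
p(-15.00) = 67584.00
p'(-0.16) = -8.26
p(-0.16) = 2.59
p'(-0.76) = -26.45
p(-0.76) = 12.32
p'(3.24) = 37.43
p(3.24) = 19.56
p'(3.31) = 41.30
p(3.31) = 22.31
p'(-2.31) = -161.49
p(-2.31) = 138.17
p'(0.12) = -3.89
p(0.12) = 0.94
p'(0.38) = -1.53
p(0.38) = 0.27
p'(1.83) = 1.25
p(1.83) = 0.19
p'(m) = 3*(m - 3/2)*(m - 1)^2 + (m - 1)^3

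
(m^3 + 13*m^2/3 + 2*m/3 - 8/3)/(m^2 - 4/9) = 3*(m^2 + 5*m + 4)/(3*m + 2)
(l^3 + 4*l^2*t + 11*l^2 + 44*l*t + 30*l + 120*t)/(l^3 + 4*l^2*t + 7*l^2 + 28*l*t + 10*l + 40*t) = (l + 6)/(l + 2)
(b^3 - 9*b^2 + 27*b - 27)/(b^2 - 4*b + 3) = (b^2 - 6*b + 9)/(b - 1)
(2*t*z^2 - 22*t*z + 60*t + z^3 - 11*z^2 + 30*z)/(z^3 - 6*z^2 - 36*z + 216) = (2*t*z - 10*t + z^2 - 5*z)/(z^2 - 36)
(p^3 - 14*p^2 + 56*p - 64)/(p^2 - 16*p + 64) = (p^2 - 6*p + 8)/(p - 8)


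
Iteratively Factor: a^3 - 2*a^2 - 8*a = (a - 4)*(a^2 + 2*a) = a*(a - 4)*(a + 2)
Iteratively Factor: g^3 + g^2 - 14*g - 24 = (g + 3)*(g^2 - 2*g - 8) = (g - 4)*(g + 3)*(g + 2)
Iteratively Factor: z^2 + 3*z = (z + 3)*(z)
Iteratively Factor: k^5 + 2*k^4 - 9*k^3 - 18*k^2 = (k + 3)*(k^4 - k^3 - 6*k^2) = (k - 3)*(k + 3)*(k^3 + 2*k^2) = k*(k - 3)*(k + 3)*(k^2 + 2*k) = k*(k - 3)*(k + 2)*(k + 3)*(k)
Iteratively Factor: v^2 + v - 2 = (v - 1)*(v + 2)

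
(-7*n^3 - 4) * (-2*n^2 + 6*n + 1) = 14*n^5 - 42*n^4 - 7*n^3 + 8*n^2 - 24*n - 4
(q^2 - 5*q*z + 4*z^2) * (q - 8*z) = q^3 - 13*q^2*z + 44*q*z^2 - 32*z^3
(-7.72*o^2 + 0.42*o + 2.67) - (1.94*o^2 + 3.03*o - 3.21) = -9.66*o^2 - 2.61*o + 5.88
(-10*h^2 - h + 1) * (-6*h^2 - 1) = 60*h^4 + 6*h^3 + 4*h^2 + h - 1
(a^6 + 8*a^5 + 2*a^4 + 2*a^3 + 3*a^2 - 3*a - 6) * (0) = 0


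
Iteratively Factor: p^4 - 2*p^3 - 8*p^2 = (p)*(p^3 - 2*p^2 - 8*p) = p^2*(p^2 - 2*p - 8) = p^2*(p + 2)*(p - 4)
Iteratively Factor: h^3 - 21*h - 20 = (h + 4)*(h^2 - 4*h - 5) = (h + 1)*(h + 4)*(h - 5)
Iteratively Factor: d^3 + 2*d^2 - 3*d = (d)*(d^2 + 2*d - 3) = d*(d + 3)*(d - 1)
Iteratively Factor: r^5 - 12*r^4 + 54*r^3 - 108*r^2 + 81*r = (r - 3)*(r^4 - 9*r^3 + 27*r^2 - 27*r) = r*(r - 3)*(r^3 - 9*r^2 + 27*r - 27) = r*(r - 3)^2*(r^2 - 6*r + 9) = r*(r - 3)^3*(r - 3)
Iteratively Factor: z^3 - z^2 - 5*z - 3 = (z - 3)*(z^2 + 2*z + 1) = (z - 3)*(z + 1)*(z + 1)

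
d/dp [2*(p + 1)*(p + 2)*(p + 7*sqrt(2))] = 6*p^2 + 12*p + 28*sqrt(2)*p + 4 + 42*sqrt(2)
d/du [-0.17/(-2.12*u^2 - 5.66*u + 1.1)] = (-0.7208*u - 0.9622)/(2.12*u^2 + 5.66*u - 1.1)^2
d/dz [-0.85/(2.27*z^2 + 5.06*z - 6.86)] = (3.859*z + 4.301)/(2.27*z^2 + 5.06*z - 6.86)^2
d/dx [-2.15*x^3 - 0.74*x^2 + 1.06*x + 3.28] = -6.45*x^2 - 1.48*x + 1.06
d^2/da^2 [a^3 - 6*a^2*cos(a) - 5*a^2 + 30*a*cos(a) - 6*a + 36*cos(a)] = 6*a^2*cos(a) + 24*a*sin(a) - 30*a*cos(a) + 6*a - 60*sin(a) - 48*cos(a) - 10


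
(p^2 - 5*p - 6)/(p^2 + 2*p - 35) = (p^2 - 5*p - 6)/(p^2 + 2*p - 35)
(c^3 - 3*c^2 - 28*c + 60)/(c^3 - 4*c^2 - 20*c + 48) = (c + 5)/(c + 4)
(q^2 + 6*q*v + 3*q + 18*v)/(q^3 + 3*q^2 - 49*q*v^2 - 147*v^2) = (q + 6*v)/(q^2 - 49*v^2)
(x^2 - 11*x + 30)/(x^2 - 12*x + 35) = (x - 6)/(x - 7)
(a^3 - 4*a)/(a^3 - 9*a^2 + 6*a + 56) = a*(a - 2)/(a^2 - 11*a + 28)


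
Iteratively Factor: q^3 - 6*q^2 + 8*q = (q)*(q^2 - 6*q + 8) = q*(q - 4)*(q - 2)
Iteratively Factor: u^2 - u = (u - 1)*(u)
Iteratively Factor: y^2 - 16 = (y - 4)*(y + 4)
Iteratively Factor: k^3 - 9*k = (k - 3)*(k^2 + 3*k) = k*(k - 3)*(k + 3)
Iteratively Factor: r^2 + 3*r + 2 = (r + 2)*(r + 1)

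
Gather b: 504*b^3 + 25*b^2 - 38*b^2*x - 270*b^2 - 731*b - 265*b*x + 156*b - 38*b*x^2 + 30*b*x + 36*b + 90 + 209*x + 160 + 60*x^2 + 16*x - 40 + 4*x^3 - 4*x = 504*b^3 + b^2*(-38*x - 245) + b*(-38*x^2 - 235*x - 539) + 4*x^3 + 60*x^2 + 221*x + 210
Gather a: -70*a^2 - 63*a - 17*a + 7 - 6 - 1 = -70*a^2 - 80*a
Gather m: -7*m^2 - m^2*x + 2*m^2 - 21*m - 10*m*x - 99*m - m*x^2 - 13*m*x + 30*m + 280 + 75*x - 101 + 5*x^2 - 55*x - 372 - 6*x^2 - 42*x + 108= m^2*(-x - 5) + m*(-x^2 - 23*x - 90) - x^2 - 22*x - 85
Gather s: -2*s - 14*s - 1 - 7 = -16*s - 8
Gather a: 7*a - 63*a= -56*a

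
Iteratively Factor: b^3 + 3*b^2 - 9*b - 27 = (b + 3)*(b^2 - 9) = (b + 3)^2*(b - 3)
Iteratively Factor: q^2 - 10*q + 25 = (q - 5)*(q - 5)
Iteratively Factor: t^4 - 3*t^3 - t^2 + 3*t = (t - 1)*(t^3 - 2*t^2 - 3*t) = (t - 3)*(t - 1)*(t^2 + t) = t*(t - 3)*(t - 1)*(t + 1)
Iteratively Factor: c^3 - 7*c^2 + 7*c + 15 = (c - 5)*(c^2 - 2*c - 3) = (c - 5)*(c - 3)*(c + 1)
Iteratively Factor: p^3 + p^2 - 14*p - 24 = (p + 2)*(p^2 - p - 12) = (p + 2)*(p + 3)*(p - 4)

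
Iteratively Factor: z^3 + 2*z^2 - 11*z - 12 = (z + 1)*(z^2 + z - 12) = (z - 3)*(z + 1)*(z + 4)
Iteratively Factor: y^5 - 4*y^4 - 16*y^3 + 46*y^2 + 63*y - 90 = (y - 5)*(y^4 + y^3 - 11*y^2 - 9*y + 18) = (y - 5)*(y + 3)*(y^3 - 2*y^2 - 5*y + 6) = (y - 5)*(y - 1)*(y + 3)*(y^2 - y - 6) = (y - 5)*(y - 3)*(y - 1)*(y + 3)*(y + 2)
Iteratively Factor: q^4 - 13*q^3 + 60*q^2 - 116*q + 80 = (q - 4)*(q^3 - 9*q^2 + 24*q - 20) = (q - 4)*(q - 2)*(q^2 - 7*q + 10) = (q - 4)*(q - 2)^2*(q - 5)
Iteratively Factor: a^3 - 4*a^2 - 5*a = (a + 1)*(a^2 - 5*a) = (a - 5)*(a + 1)*(a)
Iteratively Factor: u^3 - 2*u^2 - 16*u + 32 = (u - 2)*(u^2 - 16) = (u - 4)*(u - 2)*(u + 4)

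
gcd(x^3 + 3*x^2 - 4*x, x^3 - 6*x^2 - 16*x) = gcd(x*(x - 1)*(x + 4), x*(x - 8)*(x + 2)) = x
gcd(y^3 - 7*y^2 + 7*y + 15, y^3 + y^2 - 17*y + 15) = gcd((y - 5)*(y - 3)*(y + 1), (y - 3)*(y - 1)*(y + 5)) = y - 3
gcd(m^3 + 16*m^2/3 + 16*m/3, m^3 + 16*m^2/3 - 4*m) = m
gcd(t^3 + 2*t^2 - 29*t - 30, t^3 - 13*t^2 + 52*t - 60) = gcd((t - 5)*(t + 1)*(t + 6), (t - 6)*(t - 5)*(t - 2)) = t - 5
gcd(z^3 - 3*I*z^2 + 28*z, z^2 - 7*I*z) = z^2 - 7*I*z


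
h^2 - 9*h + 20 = (h - 5)*(h - 4)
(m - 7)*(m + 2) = m^2 - 5*m - 14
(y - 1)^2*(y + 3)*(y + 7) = y^4 + 8*y^3 + 2*y^2 - 32*y + 21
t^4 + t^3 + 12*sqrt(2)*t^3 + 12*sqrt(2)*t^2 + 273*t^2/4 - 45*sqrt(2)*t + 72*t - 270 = (t - 3/2)*(t + 5/2)*(t + 6*sqrt(2))^2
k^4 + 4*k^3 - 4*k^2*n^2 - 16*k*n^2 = k*(k + 4)*(k - 2*n)*(k + 2*n)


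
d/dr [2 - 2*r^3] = -6*r^2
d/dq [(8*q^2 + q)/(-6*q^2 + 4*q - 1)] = (38*q^2 - 16*q - 1)/(36*q^4 - 48*q^3 + 28*q^2 - 8*q + 1)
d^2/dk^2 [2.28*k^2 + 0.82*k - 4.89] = 4.56000000000000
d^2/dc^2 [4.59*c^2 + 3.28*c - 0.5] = 9.18000000000000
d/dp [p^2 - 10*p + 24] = 2*p - 10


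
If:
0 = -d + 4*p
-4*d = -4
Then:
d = 1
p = 1/4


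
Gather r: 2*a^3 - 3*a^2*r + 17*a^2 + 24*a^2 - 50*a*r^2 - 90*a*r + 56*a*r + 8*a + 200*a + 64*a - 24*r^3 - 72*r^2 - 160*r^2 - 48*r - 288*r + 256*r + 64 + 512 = 2*a^3 + 41*a^2 + 272*a - 24*r^3 + r^2*(-50*a - 232) + r*(-3*a^2 - 34*a - 80) + 576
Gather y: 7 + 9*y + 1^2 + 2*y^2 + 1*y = 2*y^2 + 10*y + 8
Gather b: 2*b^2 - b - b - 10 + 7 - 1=2*b^2 - 2*b - 4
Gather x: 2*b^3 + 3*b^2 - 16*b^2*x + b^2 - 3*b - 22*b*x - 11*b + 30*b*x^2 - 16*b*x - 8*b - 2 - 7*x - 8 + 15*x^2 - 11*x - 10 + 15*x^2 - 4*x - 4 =2*b^3 + 4*b^2 - 22*b + x^2*(30*b + 30) + x*(-16*b^2 - 38*b - 22) - 24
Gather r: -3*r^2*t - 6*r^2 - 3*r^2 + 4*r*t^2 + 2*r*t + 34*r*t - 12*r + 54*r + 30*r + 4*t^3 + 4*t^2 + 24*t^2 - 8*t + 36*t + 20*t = r^2*(-3*t - 9) + r*(4*t^2 + 36*t + 72) + 4*t^3 + 28*t^2 + 48*t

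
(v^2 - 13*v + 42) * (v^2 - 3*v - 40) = v^4 - 16*v^3 + 41*v^2 + 394*v - 1680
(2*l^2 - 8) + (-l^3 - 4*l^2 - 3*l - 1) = -l^3 - 2*l^2 - 3*l - 9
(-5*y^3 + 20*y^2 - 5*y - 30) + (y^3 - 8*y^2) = -4*y^3 + 12*y^2 - 5*y - 30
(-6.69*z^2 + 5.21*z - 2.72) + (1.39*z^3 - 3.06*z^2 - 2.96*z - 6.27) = 1.39*z^3 - 9.75*z^2 + 2.25*z - 8.99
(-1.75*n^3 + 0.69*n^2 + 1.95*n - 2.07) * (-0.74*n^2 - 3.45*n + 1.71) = 1.295*n^5 + 5.5269*n^4 - 6.816*n^3 - 4.0158*n^2 + 10.476*n - 3.5397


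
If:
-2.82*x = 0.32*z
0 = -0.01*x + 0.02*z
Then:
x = 0.00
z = 0.00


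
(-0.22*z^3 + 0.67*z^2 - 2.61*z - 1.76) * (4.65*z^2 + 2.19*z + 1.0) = -1.023*z^5 + 2.6337*z^4 - 10.8892*z^3 - 13.2299*z^2 - 6.4644*z - 1.76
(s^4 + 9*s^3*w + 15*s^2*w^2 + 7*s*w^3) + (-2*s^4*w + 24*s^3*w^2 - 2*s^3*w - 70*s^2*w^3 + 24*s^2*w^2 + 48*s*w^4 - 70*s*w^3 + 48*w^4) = -2*s^4*w + s^4 + 24*s^3*w^2 + 7*s^3*w - 70*s^2*w^3 + 39*s^2*w^2 + 48*s*w^4 - 63*s*w^3 + 48*w^4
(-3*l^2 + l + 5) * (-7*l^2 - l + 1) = 21*l^4 - 4*l^3 - 39*l^2 - 4*l + 5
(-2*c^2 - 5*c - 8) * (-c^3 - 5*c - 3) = 2*c^5 + 5*c^4 + 18*c^3 + 31*c^2 + 55*c + 24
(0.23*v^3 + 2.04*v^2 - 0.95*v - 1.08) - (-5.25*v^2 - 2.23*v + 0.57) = 0.23*v^3 + 7.29*v^2 + 1.28*v - 1.65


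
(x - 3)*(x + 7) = x^2 + 4*x - 21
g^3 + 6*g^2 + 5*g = g*(g + 1)*(g + 5)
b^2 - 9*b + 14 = (b - 7)*(b - 2)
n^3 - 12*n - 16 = (n - 4)*(n + 2)^2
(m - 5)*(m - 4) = m^2 - 9*m + 20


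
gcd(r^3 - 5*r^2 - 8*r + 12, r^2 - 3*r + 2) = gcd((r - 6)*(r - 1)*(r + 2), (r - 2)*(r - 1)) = r - 1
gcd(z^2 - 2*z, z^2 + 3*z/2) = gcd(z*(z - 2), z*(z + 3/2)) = z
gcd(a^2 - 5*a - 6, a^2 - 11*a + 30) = a - 6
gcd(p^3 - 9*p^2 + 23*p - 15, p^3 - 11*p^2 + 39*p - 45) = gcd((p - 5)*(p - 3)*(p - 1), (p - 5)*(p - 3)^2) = p^2 - 8*p + 15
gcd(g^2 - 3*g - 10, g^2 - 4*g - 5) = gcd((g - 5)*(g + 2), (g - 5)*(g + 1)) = g - 5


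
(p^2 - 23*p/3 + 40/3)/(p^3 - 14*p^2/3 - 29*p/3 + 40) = 1/(p + 3)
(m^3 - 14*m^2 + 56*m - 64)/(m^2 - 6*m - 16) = (m^2 - 6*m + 8)/(m + 2)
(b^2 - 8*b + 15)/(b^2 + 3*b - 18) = (b - 5)/(b + 6)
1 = 1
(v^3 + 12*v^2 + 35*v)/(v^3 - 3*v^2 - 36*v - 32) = v*(v^2 + 12*v + 35)/(v^3 - 3*v^2 - 36*v - 32)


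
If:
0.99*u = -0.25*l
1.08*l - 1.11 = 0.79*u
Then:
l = 0.87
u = -0.22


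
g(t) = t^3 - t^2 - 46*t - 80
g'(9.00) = 179.00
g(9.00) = 154.00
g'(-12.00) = 410.00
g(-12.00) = -1400.00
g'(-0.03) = -45.94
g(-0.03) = -78.62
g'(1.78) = -40.05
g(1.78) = -159.41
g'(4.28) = 0.40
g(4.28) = -216.80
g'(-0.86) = -42.06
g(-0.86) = -41.82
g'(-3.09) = -11.18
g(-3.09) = 23.09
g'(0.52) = -46.23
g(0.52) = -104.05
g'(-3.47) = -2.94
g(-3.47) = 25.80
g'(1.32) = -43.41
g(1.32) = -140.16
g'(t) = 3*t^2 - 2*t - 46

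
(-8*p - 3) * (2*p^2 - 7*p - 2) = -16*p^3 + 50*p^2 + 37*p + 6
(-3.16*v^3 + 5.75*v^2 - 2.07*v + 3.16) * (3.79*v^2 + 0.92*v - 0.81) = -11.9764*v^5 + 18.8853*v^4 + 0.00430000000000152*v^3 + 5.4145*v^2 + 4.5839*v - 2.5596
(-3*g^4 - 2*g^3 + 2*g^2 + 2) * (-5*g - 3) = 15*g^5 + 19*g^4 - 4*g^3 - 6*g^2 - 10*g - 6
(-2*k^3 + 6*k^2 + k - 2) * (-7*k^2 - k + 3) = 14*k^5 - 40*k^4 - 19*k^3 + 31*k^2 + 5*k - 6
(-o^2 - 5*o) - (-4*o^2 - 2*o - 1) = 3*o^2 - 3*o + 1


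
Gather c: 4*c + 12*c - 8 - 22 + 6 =16*c - 24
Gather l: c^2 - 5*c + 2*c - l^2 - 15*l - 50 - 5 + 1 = c^2 - 3*c - l^2 - 15*l - 54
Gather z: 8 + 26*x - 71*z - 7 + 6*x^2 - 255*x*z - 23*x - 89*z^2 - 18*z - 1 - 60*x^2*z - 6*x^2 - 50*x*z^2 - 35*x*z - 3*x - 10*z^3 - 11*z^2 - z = -10*z^3 + z^2*(-50*x - 100) + z*(-60*x^2 - 290*x - 90)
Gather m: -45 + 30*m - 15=30*m - 60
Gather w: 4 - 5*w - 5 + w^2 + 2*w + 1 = w^2 - 3*w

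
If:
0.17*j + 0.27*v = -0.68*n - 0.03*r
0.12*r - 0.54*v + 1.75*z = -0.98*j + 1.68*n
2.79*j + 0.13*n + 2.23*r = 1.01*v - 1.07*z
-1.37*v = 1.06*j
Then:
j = -1.67444844665773*z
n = -0.19344080693049*z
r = 2.21317161872474*z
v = 1.29555865215854*z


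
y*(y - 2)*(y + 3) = y^3 + y^2 - 6*y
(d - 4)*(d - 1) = d^2 - 5*d + 4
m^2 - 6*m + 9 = (m - 3)^2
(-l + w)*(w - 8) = -l*w + 8*l + w^2 - 8*w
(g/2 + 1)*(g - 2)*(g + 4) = g^3/2 + 2*g^2 - 2*g - 8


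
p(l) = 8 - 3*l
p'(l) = -3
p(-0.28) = 8.84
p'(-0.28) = -3.00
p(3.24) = -1.72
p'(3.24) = -3.00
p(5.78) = -9.34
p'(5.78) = -3.00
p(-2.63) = 15.89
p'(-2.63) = -3.00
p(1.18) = 4.46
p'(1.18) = -3.00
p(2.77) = -0.31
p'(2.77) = -3.00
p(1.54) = 3.38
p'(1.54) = -3.00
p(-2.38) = 15.14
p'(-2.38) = -3.00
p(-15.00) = 53.00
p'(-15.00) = -3.00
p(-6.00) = 26.00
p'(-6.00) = -3.00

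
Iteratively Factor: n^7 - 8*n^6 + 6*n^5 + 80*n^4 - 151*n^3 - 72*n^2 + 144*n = (n + 1)*(n^6 - 9*n^5 + 15*n^4 + 65*n^3 - 216*n^2 + 144*n) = (n - 3)*(n + 1)*(n^5 - 6*n^4 - 3*n^3 + 56*n^2 - 48*n) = (n - 4)*(n - 3)*(n + 1)*(n^4 - 2*n^3 - 11*n^2 + 12*n) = n*(n - 4)*(n - 3)*(n + 1)*(n^3 - 2*n^2 - 11*n + 12) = n*(n - 4)^2*(n - 3)*(n + 1)*(n^2 + 2*n - 3) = n*(n - 4)^2*(n - 3)*(n - 1)*(n + 1)*(n + 3)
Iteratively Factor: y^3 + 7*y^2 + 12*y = (y)*(y^2 + 7*y + 12) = y*(y + 3)*(y + 4)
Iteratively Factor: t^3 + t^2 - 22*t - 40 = (t + 2)*(t^2 - t - 20) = (t - 5)*(t + 2)*(t + 4)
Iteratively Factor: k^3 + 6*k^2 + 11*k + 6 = (k + 1)*(k^2 + 5*k + 6) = (k + 1)*(k + 2)*(k + 3)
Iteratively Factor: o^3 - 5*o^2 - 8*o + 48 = (o - 4)*(o^2 - o - 12) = (o - 4)^2*(o + 3)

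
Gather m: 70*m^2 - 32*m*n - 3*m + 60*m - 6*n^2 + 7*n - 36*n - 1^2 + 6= 70*m^2 + m*(57 - 32*n) - 6*n^2 - 29*n + 5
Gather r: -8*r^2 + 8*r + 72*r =-8*r^2 + 80*r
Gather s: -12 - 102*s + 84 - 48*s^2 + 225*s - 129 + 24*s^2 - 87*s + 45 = -24*s^2 + 36*s - 12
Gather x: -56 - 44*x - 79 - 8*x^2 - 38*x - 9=-8*x^2 - 82*x - 144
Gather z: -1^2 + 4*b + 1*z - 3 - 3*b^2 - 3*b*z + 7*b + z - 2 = -3*b^2 + 11*b + z*(2 - 3*b) - 6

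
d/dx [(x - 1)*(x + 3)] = 2*x + 2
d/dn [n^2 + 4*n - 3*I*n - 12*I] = 2*n + 4 - 3*I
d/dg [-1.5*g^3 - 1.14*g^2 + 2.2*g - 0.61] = -4.5*g^2 - 2.28*g + 2.2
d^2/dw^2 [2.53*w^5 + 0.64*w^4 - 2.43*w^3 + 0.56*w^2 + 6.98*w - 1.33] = 50.6*w^3 + 7.68*w^2 - 14.58*w + 1.12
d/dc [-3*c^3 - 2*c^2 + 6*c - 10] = -9*c^2 - 4*c + 6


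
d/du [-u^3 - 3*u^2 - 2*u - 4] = -3*u^2 - 6*u - 2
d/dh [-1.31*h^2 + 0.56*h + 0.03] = 0.56 - 2.62*h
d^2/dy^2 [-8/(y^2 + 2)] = 16*(2 - 3*y^2)/(y^2 + 2)^3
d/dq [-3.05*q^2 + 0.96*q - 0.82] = 0.96 - 6.1*q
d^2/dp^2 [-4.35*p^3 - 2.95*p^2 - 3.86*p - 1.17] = -26.1*p - 5.9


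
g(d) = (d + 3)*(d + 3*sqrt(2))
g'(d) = 2*d + 3 + 3*sqrt(2)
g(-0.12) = 11.87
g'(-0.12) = 7.00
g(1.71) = 28.04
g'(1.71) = 10.66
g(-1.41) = 4.50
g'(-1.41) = 4.42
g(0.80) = 19.16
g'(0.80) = 8.84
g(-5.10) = 1.80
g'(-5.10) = -2.96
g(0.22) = 14.37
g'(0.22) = 7.68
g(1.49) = 25.74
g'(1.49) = 10.22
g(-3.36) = -0.32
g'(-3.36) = 0.52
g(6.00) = 92.18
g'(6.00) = 19.24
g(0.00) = 12.73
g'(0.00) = 7.24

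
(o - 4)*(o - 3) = o^2 - 7*o + 12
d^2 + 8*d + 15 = (d + 3)*(d + 5)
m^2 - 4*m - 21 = (m - 7)*(m + 3)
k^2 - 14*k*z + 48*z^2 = (k - 8*z)*(k - 6*z)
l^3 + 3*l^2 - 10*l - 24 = (l - 3)*(l + 2)*(l + 4)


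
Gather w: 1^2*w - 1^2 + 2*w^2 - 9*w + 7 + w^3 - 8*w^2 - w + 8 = w^3 - 6*w^2 - 9*w + 14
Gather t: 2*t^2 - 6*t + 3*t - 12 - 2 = 2*t^2 - 3*t - 14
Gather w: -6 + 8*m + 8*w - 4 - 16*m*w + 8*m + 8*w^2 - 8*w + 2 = -16*m*w + 16*m + 8*w^2 - 8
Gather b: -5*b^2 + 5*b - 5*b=-5*b^2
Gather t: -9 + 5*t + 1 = 5*t - 8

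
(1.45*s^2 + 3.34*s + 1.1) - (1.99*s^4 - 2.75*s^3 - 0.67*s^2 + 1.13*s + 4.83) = -1.99*s^4 + 2.75*s^3 + 2.12*s^2 + 2.21*s - 3.73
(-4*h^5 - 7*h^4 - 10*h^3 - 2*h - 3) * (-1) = 4*h^5 + 7*h^4 + 10*h^3 + 2*h + 3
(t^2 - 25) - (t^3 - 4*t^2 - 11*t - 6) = -t^3 + 5*t^2 + 11*t - 19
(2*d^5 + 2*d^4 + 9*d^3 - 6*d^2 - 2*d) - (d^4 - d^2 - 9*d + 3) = 2*d^5 + d^4 + 9*d^3 - 5*d^2 + 7*d - 3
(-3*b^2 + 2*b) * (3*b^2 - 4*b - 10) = -9*b^4 + 18*b^3 + 22*b^2 - 20*b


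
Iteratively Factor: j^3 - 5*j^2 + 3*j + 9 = (j - 3)*(j^2 - 2*j - 3) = (j - 3)^2*(j + 1)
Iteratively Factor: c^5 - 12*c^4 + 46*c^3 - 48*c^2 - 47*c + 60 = (c - 3)*(c^4 - 9*c^3 + 19*c^2 + 9*c - 20) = (c - 5)*(c - 3)*(c^3 - 4*c^2 - c + 4) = (c - 5)*(c - 4)*(c - 3)*(c^2 - 1) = (c - 5)*(c - 4)*(c - 3)*(c + 1)*(c - 1)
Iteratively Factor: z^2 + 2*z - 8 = (z - 2)*(z + 4)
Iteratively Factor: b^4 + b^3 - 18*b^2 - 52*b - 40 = (b + 2)*(b^3 - b^2 - 16*b - 20) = (b + 2)^2*(b^2 - 3*b - 10) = (b + 2)^3*(b - 5)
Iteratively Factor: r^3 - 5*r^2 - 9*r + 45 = (r + 3)*(r^2 - 8*r + 15) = (r - 5)*(r + 3)*(r - 3)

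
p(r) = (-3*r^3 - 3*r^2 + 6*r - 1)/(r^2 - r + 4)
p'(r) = (1 - 2*r)*(-3*r^3 - 3*r^2 + 6*r - 1)/(r^2 - r + 4)^2 + (-9*r^2 - 6*r + 6)/(r^2 - r + 4) = (-3*r^4 + 6*r^3 - 39*r^2 - 22*r + 23)/(r^4 - 2*r^3 + 9*r^2 - 8*r + 16)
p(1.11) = -0.52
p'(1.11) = -2.70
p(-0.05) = -0.32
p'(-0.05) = 1.46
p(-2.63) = 1.26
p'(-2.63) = -2.41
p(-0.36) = -0.76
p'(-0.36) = 1.27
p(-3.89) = 4.64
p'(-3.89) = -2.87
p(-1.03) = -1.16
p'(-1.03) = -0.15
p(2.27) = -5.51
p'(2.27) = -5.01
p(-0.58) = -1.00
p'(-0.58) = 0.87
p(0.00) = -0.25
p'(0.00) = 1.44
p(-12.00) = 29.24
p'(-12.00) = -3.04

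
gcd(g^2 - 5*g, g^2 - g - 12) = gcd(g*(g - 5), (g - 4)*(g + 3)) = 1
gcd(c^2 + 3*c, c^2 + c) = c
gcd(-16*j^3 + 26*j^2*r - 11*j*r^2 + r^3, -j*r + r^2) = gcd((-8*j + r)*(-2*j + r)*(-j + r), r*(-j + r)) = -j + r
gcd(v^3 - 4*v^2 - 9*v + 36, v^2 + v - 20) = v - 4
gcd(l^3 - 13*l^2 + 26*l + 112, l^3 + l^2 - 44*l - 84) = l^2 - 5*l - 14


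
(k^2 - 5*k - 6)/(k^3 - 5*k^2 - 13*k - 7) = (k - 6)/(k^2 - 6*k - 7)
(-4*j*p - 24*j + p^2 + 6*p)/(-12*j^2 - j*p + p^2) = (p + 6)/(3*j + p)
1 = 1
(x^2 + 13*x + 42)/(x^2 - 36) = (x + 7)/(x - 6)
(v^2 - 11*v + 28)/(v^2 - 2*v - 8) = (v - 7)/(v + 2)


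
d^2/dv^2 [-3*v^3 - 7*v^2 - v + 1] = -18*v - 14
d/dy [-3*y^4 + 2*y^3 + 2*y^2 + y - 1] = -12*y^3 + 6*y^2 + 4*y + 1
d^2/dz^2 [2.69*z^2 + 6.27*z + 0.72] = 5.38000000000000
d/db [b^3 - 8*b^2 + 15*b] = 3*b^2 - 16*b + 15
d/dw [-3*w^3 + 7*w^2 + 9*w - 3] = -9*w^2 + 14*w + 9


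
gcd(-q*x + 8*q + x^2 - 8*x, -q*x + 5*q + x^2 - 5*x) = -q + x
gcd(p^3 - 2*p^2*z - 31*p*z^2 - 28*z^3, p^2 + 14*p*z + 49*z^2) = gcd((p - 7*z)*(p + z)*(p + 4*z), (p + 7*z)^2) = 1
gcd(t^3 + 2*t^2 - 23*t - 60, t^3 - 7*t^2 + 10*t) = t - 5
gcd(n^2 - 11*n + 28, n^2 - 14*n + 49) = n - 7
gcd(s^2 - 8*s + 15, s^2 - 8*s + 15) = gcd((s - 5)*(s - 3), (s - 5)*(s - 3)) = s^2 - 8*s + 15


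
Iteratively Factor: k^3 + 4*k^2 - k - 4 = (k + 4)*(k^2 - 1) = (k + 1)*(k + 4)*(k - 1)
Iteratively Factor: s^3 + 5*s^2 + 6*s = (s + 3)*(s^2 + 2*s) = s*(s + 3)*(s + 2)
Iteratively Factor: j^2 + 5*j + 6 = (j + 3)*(j + 2)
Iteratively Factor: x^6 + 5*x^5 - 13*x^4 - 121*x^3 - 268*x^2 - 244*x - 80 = (x + 2)*(x^5 + 3*x^4 - 19*x^3 - 83*x^2 - 102*x - 40) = (x - 5)*(x + 2)*(x^4 + 8*x^3 + 21*x^2 + 22*x + 8) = (x - 5)*(x + 2)^2*(x^3 + 6*x^2 + 9*x + 4) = (x - 5)*(x + 2)^2*(x + 4)*(x^2 + 2*x + 1) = (x - 5)*(x + 1)*(x + 2)^2*(x + 4)*(x + 1)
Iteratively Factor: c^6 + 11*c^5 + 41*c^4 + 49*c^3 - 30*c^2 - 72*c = (c + 2)*(c^5 + 9*c^4 + 23*c^3 + 3*c^2 - 36*c) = c*(c + 2)*(c^4 + 9*c^3 + 23*c^2 + 3*c - 36) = c*(c + 2)*(c + 4)*(c^3 + 5*c^2 + 3*c - 9) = c*(c - 1)*(c + 2)*(c + 4)*(c^2 + 6*c + 9) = c*(c - 1)*(c + 2)*(c + 3)*(c + 4)*(c + 3)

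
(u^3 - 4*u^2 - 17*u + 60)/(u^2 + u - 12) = u - 5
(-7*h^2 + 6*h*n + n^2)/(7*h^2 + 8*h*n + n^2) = (-h + n)/(h + n)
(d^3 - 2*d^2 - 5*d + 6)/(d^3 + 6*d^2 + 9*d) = (d^3 - 2*d^2 - 5*d + 6)/(d*(d^2 + 6*d + 9))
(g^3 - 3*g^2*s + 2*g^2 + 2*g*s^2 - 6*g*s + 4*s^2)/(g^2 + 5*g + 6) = (g^2 - 3*g*s + 2*s^2)/(g + 3)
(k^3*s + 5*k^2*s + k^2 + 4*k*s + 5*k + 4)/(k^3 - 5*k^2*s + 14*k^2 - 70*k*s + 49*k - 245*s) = (k^3*s + 5*k^2*s + k^2 + 4*k*s + 5*k + 4)/(k^3 - 5*k^2*s + 14*k^2 - 70*k*s + 49*k - 245*s)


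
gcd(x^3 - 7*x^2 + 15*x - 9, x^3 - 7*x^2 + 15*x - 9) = x^3 - 7*x^2 + 15*x - 9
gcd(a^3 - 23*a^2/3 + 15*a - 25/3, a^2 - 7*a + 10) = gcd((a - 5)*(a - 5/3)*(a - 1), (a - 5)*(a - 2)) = a - 5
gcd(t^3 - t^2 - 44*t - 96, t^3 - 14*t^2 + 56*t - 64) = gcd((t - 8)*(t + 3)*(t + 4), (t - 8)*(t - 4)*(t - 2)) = t - 8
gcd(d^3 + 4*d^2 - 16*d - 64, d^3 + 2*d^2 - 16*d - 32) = d^2 - 16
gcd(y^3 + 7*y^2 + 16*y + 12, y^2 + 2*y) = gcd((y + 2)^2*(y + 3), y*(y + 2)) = y + 2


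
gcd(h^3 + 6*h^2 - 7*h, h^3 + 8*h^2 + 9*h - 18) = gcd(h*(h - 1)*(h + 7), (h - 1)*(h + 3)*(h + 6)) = h - 1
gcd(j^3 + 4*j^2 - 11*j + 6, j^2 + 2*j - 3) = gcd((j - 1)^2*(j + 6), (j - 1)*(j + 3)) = j - 1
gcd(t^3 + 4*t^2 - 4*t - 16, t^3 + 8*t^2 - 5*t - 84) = t + 4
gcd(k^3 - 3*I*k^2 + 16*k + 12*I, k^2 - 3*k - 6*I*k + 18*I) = k - 6*I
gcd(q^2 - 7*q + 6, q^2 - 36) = q - 6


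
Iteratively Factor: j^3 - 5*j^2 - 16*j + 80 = (j + 4)*(j^2 - 9*j + 20) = (j - 4)*(j + 4)*(j - 5)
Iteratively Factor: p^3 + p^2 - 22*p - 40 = (p + 4)*(p^2 - 3*p - 10) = (p - 5)*(p + 4)*(p + 2)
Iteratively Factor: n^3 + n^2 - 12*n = (n - 3)*(n^2 + 4*n) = (n - 3)*(n + 4)*(n)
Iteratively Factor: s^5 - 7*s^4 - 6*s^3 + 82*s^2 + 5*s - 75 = (s - 5)*(s^4 - 2*s^3 - 16*s^2 + 2*s + 15) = (s - 5)*(s + 1)*(s^3 - 3*s^2 - 13*s + 15) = (s - 5)*(s - 1)*(s + 1)*(s^2 - 2*s - 15) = (s - 5)*(s - 1)*(s + 1)*(s + 3)*(s - 5)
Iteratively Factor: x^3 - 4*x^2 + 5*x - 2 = (x - 1)*(x^2 - 3*x + 2) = (x - 2)*(x - 1)*(x - 1)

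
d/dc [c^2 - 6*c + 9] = 2*c - 6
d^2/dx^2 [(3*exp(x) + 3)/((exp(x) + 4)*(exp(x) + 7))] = 3*(exp(4*x) - 7*exp(3*x) - 135*exp(2*x) - 299*exp(x) + 476)*exp(x)/(exp(6*x) + 33*exp(5*x) + 447*exp(4*x) + 3179*exp(3*x) + 12516*exp(2*x) + 25872*exp(x) + 21952)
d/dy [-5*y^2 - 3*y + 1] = -10*y - 3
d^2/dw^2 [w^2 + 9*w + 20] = 2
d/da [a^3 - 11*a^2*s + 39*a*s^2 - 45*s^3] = 3*a^2 - 22*a*s + 39*s^2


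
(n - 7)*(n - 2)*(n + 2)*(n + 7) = n^4 - 53*n^2 + 196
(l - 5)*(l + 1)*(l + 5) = l^3 + l^2 - 25*l - 25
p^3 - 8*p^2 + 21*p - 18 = (p - 3)^2*(p - 2)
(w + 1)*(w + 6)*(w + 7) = w^3 + 14*w^2 + 55*w + 42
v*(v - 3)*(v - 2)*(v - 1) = v^4 - 6*v^3 + 11*v^2 - 6*v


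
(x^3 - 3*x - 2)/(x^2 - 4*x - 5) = (x^2 - x - 2)/(x - 5)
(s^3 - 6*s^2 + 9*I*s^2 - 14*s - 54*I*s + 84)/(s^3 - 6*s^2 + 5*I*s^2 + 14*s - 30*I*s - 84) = (s + 2*I)/(s - 2*I)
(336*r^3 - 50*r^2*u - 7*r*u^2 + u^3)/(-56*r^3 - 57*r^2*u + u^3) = (-6*r + u)/(r + u)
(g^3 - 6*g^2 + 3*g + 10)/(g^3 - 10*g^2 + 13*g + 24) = (g^2 - 7*g + 10)/(g^2 - 11*g + 24)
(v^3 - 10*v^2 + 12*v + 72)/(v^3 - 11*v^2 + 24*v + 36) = (v + 2)/(v + 1)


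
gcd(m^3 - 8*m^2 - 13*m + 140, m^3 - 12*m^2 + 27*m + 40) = m - 5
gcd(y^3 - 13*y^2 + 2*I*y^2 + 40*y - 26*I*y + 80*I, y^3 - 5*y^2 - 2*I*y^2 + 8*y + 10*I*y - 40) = y^2 + y*(-5 + 2*I) - 10*I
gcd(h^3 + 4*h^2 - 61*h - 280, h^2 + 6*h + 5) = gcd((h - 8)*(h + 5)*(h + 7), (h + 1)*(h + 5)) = h + 5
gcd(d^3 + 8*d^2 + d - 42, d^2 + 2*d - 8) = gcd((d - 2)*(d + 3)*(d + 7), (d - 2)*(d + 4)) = d - 2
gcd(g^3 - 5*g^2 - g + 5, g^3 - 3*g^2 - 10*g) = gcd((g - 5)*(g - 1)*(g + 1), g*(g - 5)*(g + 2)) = g - 5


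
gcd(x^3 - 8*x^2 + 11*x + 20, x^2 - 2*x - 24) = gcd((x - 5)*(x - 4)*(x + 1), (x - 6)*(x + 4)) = 1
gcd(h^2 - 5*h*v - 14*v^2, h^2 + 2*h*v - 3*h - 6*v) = h + 2*v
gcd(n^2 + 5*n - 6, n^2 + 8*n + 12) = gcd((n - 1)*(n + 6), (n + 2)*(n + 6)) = n + 6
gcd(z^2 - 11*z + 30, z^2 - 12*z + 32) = 1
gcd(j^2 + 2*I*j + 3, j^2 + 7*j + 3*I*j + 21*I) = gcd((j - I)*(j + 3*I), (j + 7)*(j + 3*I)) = j + 3*I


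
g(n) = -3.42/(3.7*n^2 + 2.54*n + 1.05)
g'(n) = -3.42*(-7.4*n - 2.54)/(3.7*n^2 + 2.54*n + 1.05)^2 = (25.308*n + 8.6868)/(3.7*n^2 + 2.54*n + 1.05)^2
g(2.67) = -0.10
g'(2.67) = 0.07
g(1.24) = -0.35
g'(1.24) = 0.41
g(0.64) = -0.82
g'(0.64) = 1.42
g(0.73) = -0.70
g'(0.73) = 1.14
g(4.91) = -0.03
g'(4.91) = 0.01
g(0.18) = -2.10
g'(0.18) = 5.00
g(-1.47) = -0.64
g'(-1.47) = -1.01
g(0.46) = -1.14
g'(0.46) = 2.26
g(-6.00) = -0.03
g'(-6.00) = -0.01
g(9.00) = -0.01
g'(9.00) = 0.00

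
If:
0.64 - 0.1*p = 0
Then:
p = 6.40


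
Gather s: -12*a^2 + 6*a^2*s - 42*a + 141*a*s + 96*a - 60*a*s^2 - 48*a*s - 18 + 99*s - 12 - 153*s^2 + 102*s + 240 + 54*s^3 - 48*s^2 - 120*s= -12*a^2 + 54*a + 54*s^3 + s^2*(-60*a - 201) + s*(6*a^2 + 93*a + 81) + 210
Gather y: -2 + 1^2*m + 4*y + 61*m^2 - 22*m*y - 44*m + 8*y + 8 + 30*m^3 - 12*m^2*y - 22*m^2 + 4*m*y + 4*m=30*m^3 + 39*m^2 - 39*m + y*(-12*m^2 - 18*m + 12) + 6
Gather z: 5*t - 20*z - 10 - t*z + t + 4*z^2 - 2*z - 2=6*t + 4*z^2 + z*(-t - 22) - 12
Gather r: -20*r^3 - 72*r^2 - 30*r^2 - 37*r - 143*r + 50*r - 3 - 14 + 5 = -20*r^3 - 102*r^2 - 130*r - 12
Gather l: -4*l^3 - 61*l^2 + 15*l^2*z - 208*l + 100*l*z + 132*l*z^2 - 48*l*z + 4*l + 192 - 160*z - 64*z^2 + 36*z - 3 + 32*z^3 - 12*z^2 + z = -4*l^3 + l^2*(15*z - 61) + l*(132*z^2 + 52*z - 204) + 32*z^3 - 76*z^2 - 123*z + 189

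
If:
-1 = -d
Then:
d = 1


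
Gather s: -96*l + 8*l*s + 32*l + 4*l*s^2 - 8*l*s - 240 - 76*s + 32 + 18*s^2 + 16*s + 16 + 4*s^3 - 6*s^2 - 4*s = -64*l + 4*s^3 + s^2*(4*l + 12) - 64*s - 192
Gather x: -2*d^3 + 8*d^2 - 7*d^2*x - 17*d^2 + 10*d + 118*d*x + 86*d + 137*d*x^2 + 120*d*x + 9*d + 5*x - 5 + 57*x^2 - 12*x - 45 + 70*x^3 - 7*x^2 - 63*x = -2*d^3 - 9*d^2 + 105*d + 70*x^3 + x^2*(137*d + 50) + x*(-7*d^2 + 238*d - 70) - 50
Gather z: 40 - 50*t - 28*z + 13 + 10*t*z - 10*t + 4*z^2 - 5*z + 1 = -60*t + 4*z^2 + z*(10*t - 33) + 54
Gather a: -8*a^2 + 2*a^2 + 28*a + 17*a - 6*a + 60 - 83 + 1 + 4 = -6*a^2 + 39*a - 18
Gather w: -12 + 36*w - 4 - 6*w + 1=30*w - 15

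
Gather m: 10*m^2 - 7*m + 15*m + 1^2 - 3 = 10*m^2 + 8*m - 2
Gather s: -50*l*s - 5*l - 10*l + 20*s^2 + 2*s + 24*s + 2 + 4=-15*l + 20*s^2 + s*(26 - 50*l) + 6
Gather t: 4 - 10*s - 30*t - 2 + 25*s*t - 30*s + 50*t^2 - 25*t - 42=-40*s + 50*t^2 + t*(25*s - 55) - 40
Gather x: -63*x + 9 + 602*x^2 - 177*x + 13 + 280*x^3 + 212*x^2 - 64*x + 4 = 280*x^3 + 814*x^2 - 304*x + 26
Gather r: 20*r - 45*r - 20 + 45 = 25 - 25*r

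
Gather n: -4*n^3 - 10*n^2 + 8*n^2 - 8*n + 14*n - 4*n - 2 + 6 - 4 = -4*n^3 - 2*n^2 + 2*n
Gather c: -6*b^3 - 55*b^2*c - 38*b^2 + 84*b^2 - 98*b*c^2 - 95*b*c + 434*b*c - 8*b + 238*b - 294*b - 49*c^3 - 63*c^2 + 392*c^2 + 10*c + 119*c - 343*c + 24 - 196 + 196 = -6*b^3 + 46*b^2 - 64*b - 49*c^3 + c^2*(329 - 98*b) + c*(-55*b^2 + 339*b - 214) + 24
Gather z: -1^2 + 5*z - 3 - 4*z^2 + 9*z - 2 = -4*z^2 + 14*z - 6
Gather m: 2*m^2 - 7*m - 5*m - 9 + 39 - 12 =2*m^2 - 12*m + 18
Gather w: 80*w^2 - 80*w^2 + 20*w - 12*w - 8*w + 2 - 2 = 0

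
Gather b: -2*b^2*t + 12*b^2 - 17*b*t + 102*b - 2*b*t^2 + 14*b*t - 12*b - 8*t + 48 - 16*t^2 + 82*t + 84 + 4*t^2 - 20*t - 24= b^2*(12 - 2*t) + b*(-2*t^2 - 3*t + 90) - 12*t^2 + 54*t + 108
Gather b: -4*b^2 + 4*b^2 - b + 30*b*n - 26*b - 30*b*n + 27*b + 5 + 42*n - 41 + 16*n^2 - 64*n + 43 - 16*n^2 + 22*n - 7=0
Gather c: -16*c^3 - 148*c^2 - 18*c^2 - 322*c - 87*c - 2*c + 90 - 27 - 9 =-16*c^3 - 166*c^2 - 411*c + 54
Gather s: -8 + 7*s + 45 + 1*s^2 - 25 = s^2 + 7*s + 12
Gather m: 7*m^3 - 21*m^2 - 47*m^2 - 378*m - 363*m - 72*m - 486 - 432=7*m^3 - 68*m^2 - 813*m - 918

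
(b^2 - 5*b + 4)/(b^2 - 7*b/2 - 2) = 2*(b - 1)/(2*b + 1)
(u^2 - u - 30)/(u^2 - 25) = (u - 6)/(u - 5)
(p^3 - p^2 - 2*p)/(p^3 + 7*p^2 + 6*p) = (p - 2)/(p + 6)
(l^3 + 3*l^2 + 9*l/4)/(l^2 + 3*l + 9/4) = l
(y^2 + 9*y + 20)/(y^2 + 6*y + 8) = (y + 5)/(y + 2)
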